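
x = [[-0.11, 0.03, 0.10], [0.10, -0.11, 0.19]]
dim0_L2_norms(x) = [0.15, 0.11, 0.21]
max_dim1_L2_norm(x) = 0.24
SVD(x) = [[0.13, 0.99], [0.99, -0.13]] @ diag([0.24252164961814485, 0.149610325400668]) @ [[0.35, -0.43, 0.83], [-0.82, 0.29, 0.50]]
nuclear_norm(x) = 0.39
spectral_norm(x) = 0.24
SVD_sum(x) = [[0.01, -0.01, 0.03], [0.08, -0.10, 0.20]] + [[-0.12, 0.04, 0.07], [0.02, -0.01, -0.01]]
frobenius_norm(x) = 0.28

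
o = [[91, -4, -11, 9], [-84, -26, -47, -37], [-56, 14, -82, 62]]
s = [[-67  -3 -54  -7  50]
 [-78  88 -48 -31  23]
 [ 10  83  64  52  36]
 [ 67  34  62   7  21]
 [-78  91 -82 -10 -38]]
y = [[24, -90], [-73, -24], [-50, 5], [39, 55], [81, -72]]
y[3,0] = 39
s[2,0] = 10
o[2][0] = -56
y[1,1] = -24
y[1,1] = -24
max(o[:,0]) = 91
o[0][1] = -4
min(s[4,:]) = -82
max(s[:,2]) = 64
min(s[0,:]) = -67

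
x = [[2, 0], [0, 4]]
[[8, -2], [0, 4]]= x @[[4, -1], [0, 1]]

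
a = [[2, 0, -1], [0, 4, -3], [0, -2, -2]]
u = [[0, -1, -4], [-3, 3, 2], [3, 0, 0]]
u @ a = [[0, 4, 11], [-6, 8, -10], [6, 0, -3]]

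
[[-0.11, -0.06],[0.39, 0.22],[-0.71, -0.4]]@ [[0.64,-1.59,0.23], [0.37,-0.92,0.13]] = [[-0.09, 0.23, -0.03], [0.33, -0.82, 0.12], [-0.6, 1.50, -0.22]]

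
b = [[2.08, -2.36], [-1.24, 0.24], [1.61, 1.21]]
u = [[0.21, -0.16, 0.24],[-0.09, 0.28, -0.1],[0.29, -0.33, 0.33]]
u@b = [[1.02,  -0.24], [-0.7,  0.16], [1.54,  -0.36]]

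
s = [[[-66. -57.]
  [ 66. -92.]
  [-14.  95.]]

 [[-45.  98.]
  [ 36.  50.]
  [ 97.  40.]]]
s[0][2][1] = 95.0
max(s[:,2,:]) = 97.0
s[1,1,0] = 36.0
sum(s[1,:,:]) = 276.0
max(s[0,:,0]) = 66.0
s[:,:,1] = [[-57.0, -92.0, 95.0], [98.0, 50.0, 40.0]]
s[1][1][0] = 36.0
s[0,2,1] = 95.0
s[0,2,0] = -14.0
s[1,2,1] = 40.0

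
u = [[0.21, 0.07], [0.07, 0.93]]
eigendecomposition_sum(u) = [[0.20,-0.02], [-0.02,0.0]] + [[0.01,0.09], [0.09,0.93]]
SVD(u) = [[0.10, 1.00], [1.00, -0.1]] @ diag([0.9367424164178451, 0.20325758358215504]) @ [[0.10,  1.0], [1.00,  -0.10]]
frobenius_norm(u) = 0.96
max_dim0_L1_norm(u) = 1.0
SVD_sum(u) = [[0.01,0.09],[0.09,0.93]] + [[0.2, -0.02], [-0.02, 0.0]]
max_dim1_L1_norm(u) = 1.0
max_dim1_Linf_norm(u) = 0.93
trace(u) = 1.14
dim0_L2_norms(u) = [0.22, 0.93]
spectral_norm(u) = 0.94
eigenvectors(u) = [[-1.00, -0.10],[0.1, -1.00]]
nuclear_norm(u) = 1.14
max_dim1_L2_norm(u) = 0.93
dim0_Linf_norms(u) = [0.21, 0.93]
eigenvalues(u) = [0.2, 0.94]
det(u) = 0.19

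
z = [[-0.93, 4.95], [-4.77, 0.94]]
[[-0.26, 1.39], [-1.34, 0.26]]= z@[[0.28, -0.00], [-0.00, 0.28]]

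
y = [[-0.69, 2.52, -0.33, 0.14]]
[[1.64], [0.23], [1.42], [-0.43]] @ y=[[-1.13, 4.13, -0.54, 0.23], [-0.16, 0.58, -0.08, 0.03], [-0.98, 3.58, -0.47, 0.20], [0.30, -1.08, 0.14, -0.06]]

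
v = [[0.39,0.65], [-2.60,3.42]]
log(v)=[[-0.29,0.36], [-1.45,1.4]]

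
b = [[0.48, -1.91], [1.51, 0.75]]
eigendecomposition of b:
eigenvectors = [[0.75+0.00j,  (0.75-0j)], [-0.05-0.66j,  -0.05+0.66j]]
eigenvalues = [(0.62+1.69j), (0.62-1.69j)]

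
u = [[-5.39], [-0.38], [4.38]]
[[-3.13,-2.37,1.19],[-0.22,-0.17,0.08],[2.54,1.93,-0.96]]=u @ [[0.58, 0.44, -0.22]]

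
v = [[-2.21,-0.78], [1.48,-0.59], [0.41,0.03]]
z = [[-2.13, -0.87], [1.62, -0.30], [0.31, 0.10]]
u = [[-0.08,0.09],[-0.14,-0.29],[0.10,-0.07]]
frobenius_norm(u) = 0.36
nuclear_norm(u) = 0.49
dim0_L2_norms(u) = [0.19, 0.31]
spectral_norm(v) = 2.71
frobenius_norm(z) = 2.85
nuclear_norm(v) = 3.63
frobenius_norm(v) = 2.86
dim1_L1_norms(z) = [3.0, 1.92, 0.41]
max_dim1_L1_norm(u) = 0.43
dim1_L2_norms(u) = [0.12, 0.32, 0.12]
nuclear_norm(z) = 3.50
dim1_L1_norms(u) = [0.17, 0.43, 0.17]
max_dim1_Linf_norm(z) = 2.13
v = z + u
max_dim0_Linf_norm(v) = 2.21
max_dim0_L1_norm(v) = 4.1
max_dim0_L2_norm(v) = 2.69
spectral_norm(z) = 2.75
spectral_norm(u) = 0.33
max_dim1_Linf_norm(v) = 2.21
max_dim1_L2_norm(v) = 2.34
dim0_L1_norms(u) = [0.32, 0.45]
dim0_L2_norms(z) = [2.69, 0.93]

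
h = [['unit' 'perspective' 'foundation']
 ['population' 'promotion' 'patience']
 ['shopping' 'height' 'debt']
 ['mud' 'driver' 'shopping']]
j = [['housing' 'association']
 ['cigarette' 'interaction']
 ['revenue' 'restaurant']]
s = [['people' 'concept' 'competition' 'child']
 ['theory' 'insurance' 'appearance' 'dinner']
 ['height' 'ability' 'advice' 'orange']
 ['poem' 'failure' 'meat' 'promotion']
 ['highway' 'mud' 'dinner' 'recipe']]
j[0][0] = 'housing'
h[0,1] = 'perspective'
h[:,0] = ['unit', 'population', 'shopping', 'mud']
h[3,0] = 'mud'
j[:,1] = ['association', 'interaction', 'restaurant']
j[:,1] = ['association', 'interaction', 'restaurant']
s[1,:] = ['theory', 'insurance', 'appearance', 'dinner']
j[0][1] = 'association'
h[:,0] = ['unit', 'population', 'shopping', 'mud']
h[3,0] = 'mud'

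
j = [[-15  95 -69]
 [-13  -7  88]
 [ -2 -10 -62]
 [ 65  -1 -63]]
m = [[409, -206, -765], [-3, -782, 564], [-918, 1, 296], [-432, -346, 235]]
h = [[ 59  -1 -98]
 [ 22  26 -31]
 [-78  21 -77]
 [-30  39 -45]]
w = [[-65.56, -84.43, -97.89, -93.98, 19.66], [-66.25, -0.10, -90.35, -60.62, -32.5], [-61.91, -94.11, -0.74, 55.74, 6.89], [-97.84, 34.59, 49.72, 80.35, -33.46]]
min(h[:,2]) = -98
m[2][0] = -918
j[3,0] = 65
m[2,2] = 296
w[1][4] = -32.5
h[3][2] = -45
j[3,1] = -1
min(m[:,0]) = -918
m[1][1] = -782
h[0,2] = -98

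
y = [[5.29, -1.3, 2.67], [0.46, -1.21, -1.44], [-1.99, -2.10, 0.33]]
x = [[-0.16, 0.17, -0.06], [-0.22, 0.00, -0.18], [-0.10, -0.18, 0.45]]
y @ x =[[-0.83, 0.42, 1.12], [0.34, 0.34, -0.46], [0.75, -0.40, 0.65]]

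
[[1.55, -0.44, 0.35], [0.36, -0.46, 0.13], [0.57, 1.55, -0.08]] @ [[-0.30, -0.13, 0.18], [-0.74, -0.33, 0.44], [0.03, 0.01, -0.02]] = [[-0.13,-0.05,0.08], [0.24,0.11,-0.14], [-1.32,-0.59,0.79]]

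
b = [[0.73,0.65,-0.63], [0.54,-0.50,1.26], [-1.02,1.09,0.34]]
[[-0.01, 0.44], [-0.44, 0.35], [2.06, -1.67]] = b @ [[-0.68, 0.86],[1.13, -0.62],[0.39, -0.34]]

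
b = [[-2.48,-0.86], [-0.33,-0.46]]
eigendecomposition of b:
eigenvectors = [[-0.99, 0.37],[-0.15, -0.93]]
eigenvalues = [-2.61, -0.33]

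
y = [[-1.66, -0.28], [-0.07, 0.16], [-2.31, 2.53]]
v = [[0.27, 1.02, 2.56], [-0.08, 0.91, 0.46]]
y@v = [[-0.43, -1.95, -4.38], [-0.03, 0.07, -0.11], [-0.83, -0.05, -4.75]]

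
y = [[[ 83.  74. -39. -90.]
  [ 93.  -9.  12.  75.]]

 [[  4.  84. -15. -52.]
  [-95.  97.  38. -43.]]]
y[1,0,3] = -52.0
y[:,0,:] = [[83.0, 74.0, -39.0, -90.0], [4.0, 84.0, -15.0, -52.0]]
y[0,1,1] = -9.0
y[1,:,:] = [[4.0, 84.0, -15.0, -52.0], [-95.0, 97.0, 38.0, -43.0]]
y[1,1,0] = -95.0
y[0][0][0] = 83.0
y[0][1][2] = 12.0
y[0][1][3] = 75.0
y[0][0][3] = -90.0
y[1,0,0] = 4.0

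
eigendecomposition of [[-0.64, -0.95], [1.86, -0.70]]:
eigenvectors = [[(0.01+0.58j), 0.01-0.58j], [(0.81+0j), 0.81-0.00j]]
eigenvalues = [(-0.67+1.33j), (-0.67-1.33j)]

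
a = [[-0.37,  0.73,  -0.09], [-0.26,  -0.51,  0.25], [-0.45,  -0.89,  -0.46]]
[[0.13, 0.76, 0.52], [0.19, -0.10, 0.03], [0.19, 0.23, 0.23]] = a@[[-0.48, -0.99, -0.83], [-0.05, 0.48, 0.27], [0.16, -0.46, -0.21]]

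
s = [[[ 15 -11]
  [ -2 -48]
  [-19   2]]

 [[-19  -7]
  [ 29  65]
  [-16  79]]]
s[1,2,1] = 79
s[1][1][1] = 65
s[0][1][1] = -48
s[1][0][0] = -19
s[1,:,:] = [[-19, -7], [29, 65], [-16, 79]]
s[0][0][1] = -11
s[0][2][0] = -19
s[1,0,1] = -7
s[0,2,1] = 2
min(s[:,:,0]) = -19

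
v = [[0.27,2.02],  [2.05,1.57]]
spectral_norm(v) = 3.06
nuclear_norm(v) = 4.27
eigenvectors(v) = [[-0.81, -0.59], [0.59, -0.81]]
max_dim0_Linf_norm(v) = 2.05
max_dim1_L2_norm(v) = 2.58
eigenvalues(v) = [-1.22, 3.06]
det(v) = -3.72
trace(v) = 1.84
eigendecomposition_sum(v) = [[-0.79,0.58],[0.58,-0.42]] + [[1.06, 1.44], [1.47, 1.99]]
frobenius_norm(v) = 3.29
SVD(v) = [[-0.58, -0.81],[-0.81, 0.58]] @ diag([3.056409942378065, 1.216165393411814]) @ [[-0.60, -0.8], [0.80, -0.6]]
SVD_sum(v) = [[1.06, 1.43], [1.48, 1.99]] + [[-0.79, 0.59],  [0.57, -0.42]]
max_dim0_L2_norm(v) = 2.56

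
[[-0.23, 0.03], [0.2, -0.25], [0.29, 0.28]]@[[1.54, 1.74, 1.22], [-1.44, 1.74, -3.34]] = [[-0.40, -0.35, -0.38], [0.67, -0.09, 1.08], [0.04, 0.99, -0.58]]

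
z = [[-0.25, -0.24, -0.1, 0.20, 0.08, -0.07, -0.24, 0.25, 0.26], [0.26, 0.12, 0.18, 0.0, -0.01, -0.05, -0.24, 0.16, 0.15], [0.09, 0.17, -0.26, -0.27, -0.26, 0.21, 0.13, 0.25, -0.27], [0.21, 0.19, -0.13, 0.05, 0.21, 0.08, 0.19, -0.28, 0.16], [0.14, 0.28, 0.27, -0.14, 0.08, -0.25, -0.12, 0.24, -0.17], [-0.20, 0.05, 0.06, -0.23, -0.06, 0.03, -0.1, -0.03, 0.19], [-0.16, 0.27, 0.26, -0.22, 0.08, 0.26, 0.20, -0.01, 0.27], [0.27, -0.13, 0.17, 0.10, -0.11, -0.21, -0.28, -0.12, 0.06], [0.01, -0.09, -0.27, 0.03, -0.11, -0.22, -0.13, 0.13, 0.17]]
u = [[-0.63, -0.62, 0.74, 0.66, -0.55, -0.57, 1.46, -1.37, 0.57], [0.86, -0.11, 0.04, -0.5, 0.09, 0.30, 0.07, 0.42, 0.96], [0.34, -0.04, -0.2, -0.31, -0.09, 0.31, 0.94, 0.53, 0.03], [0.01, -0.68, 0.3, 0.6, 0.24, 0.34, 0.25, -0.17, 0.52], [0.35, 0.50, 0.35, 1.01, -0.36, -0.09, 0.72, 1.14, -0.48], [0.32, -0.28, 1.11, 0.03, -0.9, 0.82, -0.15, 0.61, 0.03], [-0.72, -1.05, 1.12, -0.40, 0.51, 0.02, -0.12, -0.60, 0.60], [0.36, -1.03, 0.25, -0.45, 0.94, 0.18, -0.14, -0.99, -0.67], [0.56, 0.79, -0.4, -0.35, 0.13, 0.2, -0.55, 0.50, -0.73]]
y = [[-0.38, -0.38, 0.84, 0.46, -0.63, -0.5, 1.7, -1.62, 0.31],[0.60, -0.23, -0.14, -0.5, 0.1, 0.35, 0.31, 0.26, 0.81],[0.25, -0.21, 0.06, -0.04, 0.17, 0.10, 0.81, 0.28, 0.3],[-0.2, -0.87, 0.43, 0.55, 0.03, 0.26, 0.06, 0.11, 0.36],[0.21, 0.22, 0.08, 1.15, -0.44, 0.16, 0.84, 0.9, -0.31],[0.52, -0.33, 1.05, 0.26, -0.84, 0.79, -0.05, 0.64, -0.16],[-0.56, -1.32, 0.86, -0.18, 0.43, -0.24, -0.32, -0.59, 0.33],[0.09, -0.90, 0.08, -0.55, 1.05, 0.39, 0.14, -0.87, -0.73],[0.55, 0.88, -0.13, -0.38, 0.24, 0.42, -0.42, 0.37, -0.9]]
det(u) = -3.86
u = z + y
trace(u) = -1.72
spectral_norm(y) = 3.23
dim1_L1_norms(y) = [6.82, 3.3, 2.22, 2.87, 4.31, 4.64, 4.83, 4.8, 4.29]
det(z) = 0.00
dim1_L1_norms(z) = [1.69, 1.17, 1.91, 1.5, 1.69, 0.95, 1.73, 1.45, 1.16]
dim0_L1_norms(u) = [4.15, 5.1, 4.51, 4.31, 3.81, 2.83, 4.4, 6.33, 4.59]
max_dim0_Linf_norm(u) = 1.46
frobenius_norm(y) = 5.30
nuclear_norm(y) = 12.95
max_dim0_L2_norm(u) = 2.37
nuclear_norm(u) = 13.62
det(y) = -0.44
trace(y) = -1.74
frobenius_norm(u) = 5.39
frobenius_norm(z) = 1.65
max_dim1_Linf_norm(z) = 0.28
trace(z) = 0.02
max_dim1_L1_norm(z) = 1.91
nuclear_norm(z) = 4.21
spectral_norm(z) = 0.89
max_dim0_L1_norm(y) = 5.64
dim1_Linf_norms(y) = [1.7, 0.81, 0.81, 0.87, 1.15, 1.05, 1.32, 1.05, 0.9]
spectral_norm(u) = 3.42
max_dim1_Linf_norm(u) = 1.46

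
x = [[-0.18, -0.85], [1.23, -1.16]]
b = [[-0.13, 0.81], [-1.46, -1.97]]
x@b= [[1.26, 1.53], [1.53, 3.28]]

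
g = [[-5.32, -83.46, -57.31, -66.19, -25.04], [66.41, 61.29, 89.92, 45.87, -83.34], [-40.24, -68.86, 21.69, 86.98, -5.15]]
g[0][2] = -57.31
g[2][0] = -40.24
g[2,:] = [-40.24, -68.86, 21.69, 86.98, -5.15]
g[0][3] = -66.19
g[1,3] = 45.87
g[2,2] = 21.69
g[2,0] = -40.24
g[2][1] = -68.86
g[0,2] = -57.31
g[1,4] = -83.34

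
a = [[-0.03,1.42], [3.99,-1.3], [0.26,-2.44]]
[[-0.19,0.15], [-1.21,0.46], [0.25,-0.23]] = a @ [[-0.35, 0.15], [-0.14, 0.11]]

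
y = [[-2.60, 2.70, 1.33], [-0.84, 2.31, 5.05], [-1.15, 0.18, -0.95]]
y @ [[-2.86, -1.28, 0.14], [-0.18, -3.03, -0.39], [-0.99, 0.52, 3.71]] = [[5.63, -4.16, 3.52], [-3.01, -3.3, 17.72], [4.20, 0.43, -3.76]]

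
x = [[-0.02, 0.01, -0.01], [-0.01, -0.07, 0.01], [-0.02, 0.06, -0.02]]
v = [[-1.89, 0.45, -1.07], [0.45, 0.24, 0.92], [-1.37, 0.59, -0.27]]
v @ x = [[0.05, -0.11, 0.04], [-0.03, 0.04, -0.02], [0.03, -0.07, 0.03]]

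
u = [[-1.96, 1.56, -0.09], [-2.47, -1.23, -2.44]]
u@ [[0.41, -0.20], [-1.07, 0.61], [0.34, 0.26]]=[[-2.5, 1.32], [-0.53, -0.89]]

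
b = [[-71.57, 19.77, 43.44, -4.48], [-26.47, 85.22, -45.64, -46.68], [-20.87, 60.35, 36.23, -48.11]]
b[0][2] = 43.44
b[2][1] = 60.35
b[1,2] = -45.64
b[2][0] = -20.87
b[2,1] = 60.35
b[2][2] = 36.23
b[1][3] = -46.68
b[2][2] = 36.23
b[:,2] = [43.44, -45.64, 36.23]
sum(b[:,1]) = 165.34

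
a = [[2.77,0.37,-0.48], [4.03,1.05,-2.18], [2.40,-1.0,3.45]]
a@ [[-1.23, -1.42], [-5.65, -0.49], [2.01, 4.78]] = [[-6.46, -6.41], [-15.27, -16.66], [9.63, 13.57]]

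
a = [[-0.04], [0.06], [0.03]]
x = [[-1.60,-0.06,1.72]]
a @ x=[[0.06, 0.00, -0.07], [-0.1, -0.00, 0.10], [-0.05, -0.00, 0.05]]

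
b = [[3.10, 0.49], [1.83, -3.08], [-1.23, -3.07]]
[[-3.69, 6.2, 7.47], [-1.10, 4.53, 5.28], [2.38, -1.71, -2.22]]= b@[[-1.14, 2.04, 2.45], [-0.32, -0.26, -0.26]]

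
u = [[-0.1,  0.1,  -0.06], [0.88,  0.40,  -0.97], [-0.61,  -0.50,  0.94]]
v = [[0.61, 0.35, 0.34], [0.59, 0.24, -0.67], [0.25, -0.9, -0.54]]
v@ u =[[0.04,0.03,-0.06], [0.56,0.49,-0.90], [-0.49,-0.06,0.35]]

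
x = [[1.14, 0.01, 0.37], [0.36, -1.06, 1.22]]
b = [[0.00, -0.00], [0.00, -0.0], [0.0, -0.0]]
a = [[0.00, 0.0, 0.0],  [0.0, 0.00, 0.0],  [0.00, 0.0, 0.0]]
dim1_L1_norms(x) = [1.52, 2.64]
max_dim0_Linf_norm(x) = 1.22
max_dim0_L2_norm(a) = 0.0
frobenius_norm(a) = 0.00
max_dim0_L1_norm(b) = 0.0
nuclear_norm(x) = 2.79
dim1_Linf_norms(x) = [1.14, 1.22]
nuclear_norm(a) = 0.00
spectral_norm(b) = 0.00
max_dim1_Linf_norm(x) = 1.22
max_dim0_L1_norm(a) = 0.0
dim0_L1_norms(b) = [0.0, 0.0]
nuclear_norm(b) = 0.00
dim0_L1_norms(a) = [0.0, 0.0, 0.0]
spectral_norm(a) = 0.00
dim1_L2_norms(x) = [1.2, 1.66]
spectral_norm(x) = 1.78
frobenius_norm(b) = 0.00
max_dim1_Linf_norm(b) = 0.0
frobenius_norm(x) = 2.04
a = b @ x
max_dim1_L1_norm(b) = 0.0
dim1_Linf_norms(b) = [0.0, 0.0, 0.0]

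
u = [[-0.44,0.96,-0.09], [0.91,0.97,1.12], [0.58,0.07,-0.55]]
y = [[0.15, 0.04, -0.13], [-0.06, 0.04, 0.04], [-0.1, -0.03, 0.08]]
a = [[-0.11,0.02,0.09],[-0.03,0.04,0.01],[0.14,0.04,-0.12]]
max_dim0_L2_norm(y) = 0.19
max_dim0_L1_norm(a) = 0.28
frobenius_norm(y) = 0.26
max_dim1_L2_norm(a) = 0.19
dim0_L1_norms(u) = [1.93, 2.0, 1.76]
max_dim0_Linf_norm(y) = 0.15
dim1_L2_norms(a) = [0.14, 0.05, 0.19]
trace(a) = -0.19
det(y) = -0.00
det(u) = 1.42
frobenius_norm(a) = 0.24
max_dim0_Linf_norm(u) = 1.12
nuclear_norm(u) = 3.58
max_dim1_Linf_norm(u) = 1.12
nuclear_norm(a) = 0.30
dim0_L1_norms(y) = [0.31, 0.11, 0.25]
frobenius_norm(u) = 2.19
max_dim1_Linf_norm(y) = 0.15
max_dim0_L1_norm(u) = 2.0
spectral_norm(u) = 1.77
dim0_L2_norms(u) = [1.17, 1.37, 1.25]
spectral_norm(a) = 0.24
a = u @ y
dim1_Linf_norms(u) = [0.96, 1.12, 0.58]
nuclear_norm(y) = 0.31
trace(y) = 0.27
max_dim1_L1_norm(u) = 3.0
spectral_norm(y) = 0.25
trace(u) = -0.02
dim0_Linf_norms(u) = [0.91, 0.97, 1.12]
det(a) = -0.00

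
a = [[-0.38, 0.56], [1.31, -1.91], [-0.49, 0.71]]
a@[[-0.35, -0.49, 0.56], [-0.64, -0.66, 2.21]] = [[-0.23, -0.18, 1.02], [0.76, 0.62, -3.49], [-0.28, -0.23, 1.29]]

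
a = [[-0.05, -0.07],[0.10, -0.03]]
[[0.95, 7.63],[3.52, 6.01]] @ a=[[0.72, -0.3],[0.42, -0.43]]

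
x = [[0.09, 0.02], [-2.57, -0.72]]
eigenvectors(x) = [[0.28, -0.03],[-0.96, 1.00]]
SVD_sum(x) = [[0.09, 0.02], [-2.57, -0.72]] + [[0.00, -0.00],  [0.00, -0.00]]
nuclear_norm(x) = 2.68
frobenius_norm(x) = 2.67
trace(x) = -0.63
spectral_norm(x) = 2.67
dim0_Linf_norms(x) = [2.57, 0.72]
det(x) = -0.01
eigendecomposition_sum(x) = [[0.02,0.0], [-0.08,-0.0]] + [[0.07, 0.02], [-2.49, -0.72]]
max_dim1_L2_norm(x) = 2.67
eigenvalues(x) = [0.02, -0.65]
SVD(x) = [[-0.03, 1.00], [1.0, 0.03]] @ diag([2.6705383020163813, 0.005017714964013648]) @ [[-0.96, -0.27], [0.27, -0.96]]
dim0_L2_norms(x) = [2.57, 0.72]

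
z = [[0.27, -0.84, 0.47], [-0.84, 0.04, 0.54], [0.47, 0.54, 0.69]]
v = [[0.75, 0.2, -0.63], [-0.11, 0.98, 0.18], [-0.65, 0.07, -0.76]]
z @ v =[[-0.01, -0.74, -0.68], [-0.99, -0.09, 0.13], [-0.16, 0.67, -0.72]]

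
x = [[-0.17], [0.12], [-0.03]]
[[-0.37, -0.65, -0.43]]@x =[[-0.0]]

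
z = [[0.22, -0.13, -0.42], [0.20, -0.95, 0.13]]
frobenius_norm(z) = 1.10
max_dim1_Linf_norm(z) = 0.95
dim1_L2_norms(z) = [0.49, 0.98]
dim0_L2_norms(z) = [0.3, 0.96, 0.44]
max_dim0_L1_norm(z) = 1.08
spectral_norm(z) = 0.99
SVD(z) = [[0.15, 0.99], [0.99, -0.15]] @ diag([0.9883021223737285, 0.47366540396316026]) @ [[0.23, -0.97, 0.07], [0.39, 0.03, -0.92]]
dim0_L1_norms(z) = [0.42, 1.08, 0.55]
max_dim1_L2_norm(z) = 0.98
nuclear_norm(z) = 1.46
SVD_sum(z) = [[0.04, -0.15, 0.01], [0.23, -0.95, 0.06]] + [[0.18, 0.02, -0.43], [-0.03, -0.00, 0.07]]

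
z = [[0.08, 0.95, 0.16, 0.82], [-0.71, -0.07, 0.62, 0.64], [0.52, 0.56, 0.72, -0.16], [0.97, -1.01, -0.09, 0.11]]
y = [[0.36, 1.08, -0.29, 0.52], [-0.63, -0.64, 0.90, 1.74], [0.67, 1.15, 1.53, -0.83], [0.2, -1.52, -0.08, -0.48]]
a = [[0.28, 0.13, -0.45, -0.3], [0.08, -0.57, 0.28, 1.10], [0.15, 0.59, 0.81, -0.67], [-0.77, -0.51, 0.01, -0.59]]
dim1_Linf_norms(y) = [1.08, 1.74, 1.53, 1.52]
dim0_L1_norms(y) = [1.86, 4.39, 2.8, 3.57]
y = a + z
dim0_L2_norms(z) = [1.31, 1.5, 0.97, 1.06]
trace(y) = 0.77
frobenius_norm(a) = 2.16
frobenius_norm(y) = 3.70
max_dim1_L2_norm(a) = 1.27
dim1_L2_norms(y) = [1.28, 2.16, 2.19, 1.61]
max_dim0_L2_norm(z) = 1.5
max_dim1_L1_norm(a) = 2.22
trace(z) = 0.84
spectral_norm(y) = 2.55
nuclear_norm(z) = 4.68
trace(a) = -0.07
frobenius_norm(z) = 2.45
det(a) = 0.29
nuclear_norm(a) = 3.82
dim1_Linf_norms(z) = [0.95, 0.71, 0.72, 1.01]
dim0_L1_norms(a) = [1.28, 1.8, 1.55, 2.66]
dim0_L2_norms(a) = [0.84, 0.97, 0.97, 1.45]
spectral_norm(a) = 1.58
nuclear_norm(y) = 6.71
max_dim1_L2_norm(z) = 1.41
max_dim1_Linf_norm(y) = 1.74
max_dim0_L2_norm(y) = 2.28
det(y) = 3.91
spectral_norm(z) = 1.75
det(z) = 1.55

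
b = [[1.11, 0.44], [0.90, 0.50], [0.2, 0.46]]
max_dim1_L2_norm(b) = 1.19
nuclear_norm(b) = 1.96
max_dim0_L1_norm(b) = 2.21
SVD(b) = [[-0.73, 0.37],[-0.64, -0.07],[-0.24, -0.93]] @ diag([1.6192404689111717, 0.33964732273393416]) @ [[-0.89, -0.46], [0.46, -0.89]]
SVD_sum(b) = [[1.05, 0.55], [0.91, 0.48], [0.35, 0.18]] + [[0.06, -0.11], [-0.01, 0.02], [-0.15, 0.28]]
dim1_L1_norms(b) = [1.55, 1.4, 0.66]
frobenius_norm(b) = 1.65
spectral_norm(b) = 1.62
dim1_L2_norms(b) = [1.19, 1.03, 0.5]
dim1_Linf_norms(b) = [1.11, 0.9, 0.46]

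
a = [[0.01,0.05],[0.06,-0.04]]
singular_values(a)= [0.08, 0.04]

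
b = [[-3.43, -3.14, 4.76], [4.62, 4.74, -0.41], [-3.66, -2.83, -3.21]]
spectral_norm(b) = 9.40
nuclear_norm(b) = 15.48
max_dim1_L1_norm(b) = 11.33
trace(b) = -1.90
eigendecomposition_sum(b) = [[(-1.08+0j), -1.90-0.00j, (-0.91+0j)], [1.57+0.00j, 2.76+0.00j, 1.32+0.00j], [-0.10+0.00j, -0.18-0.00j, -0.09+0.00j]] + [[-1.17+3.15j, (-0.62+2.34j), 2.84+2.65j], [1.52-1.45j, (0.99-1.14j), (-0.87-2.27j)], [-1.78-0.72j, -1.32-0.39j, (-1.56+1.57j)]] + [[-1.17-3.15j,(-0.62-2.34j),(2.84-2.65j)], [1.52+1.45j,(0.99+1.14j),-0.87+2.27j], [-1.78+0.72j,(-1.32+0.39j),(-1.56-1.57j)]]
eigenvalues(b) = [(1.59+0j), (-1.75+3.58j), (-1.75-3.58j)]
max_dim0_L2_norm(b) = 6.82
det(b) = 25.23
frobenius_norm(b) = 10.95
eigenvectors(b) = [[(0.57+0j),-0.76+0.00j,-0.76-0.00j], [-0.82+0.00j,0.43+0.21j,(0.43-0.21j)], [0.05+0.00j,0.01-0.44j,(0.01+0.44j)]]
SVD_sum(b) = [[-3.9,-3.65,0.97], [4.73,4.42,-1.18], [-2.84,-2.66,0.71]] + [[0.61, 0.35, 3.78], [0.12, 0.07, 0.75], [-0.64, -0.37, -3.93]] + [[-0.14, 0.16, 0.01], [-0.23, 0.25, 0.01], [-0.18, 0.20, 0.01]]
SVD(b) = [[-0.58,0.69,-0.44], [0.7,0.14,-0.70], [-0.42,-0.71,-0.56]] @ diag([9.401504410088291, 5.599353036397685, 0.4793332878848091]) @ [[0.72, 0.67, -0.18], [0.16, 0.09, 0.98], [0.68, -0.73, -0.04]]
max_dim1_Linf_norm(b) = 4.76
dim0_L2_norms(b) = [6.82, 6.35, 5.76]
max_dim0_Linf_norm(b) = 4.76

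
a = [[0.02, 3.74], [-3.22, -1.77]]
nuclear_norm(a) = 7.18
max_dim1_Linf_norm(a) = 3.74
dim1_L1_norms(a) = [3.76, 4.99]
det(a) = 12.01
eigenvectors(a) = [[(0.73+0j), 0.73-0.00j], [-0.18+0.66j, (-0.18-0.66j)]]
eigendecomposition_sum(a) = [[(0.01+1.79j), 1.87+0.49j], [(-1.61-0.42j), (-0.89+1.56j)]] + [[(0.01-1.79j),1.87-0.49j], [(-1.61+0.42j),-0.89-1.56j]]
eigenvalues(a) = [(-0.87+3.35j), (-0.87-3.35j)]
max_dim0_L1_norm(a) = 5.51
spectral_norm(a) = 4.52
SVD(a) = [[0.72,-0.69], [-0.69,-0.72]] @ diag([4.520318387507667, 2.656317314546603]) @ [[0.50, 0.87],[0.87, -0.5]]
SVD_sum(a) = [[1.62, 2.82], [-1.56, -2.72]] + [[-1.60, 0.92], [-1.66, 0.95]]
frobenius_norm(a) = 5.24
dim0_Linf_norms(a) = [3.22, 3.74]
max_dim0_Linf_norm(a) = 3.74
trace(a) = -1.75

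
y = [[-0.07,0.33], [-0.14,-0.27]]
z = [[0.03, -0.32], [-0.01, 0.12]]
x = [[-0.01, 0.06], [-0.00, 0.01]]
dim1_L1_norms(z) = [0.35, 0.13]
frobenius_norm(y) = 0.45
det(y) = 0.07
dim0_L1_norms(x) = [0.01, 0.07]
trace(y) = -0.34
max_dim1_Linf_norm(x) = 0.06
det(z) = 0.00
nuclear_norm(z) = 0.34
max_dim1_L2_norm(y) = 0.34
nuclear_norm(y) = 0.58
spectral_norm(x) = 0.06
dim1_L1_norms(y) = [0.4, 0.41]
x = y @ z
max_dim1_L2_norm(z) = 0.32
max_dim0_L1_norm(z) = 0.44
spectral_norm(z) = 0.34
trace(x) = 0.00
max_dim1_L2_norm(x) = 0.06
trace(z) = 0.15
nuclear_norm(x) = 0.06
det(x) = -0.00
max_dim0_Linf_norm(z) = 0.32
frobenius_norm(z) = 0.34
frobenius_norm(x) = 0.06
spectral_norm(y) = 0.43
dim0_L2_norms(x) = [0.01, 0.06]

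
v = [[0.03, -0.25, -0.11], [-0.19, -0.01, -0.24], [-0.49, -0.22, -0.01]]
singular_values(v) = [0.58, 0.26, 0.23]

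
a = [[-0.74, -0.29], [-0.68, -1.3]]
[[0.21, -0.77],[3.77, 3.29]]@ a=[[0.37, 0.94], [-5.03, -5.37]]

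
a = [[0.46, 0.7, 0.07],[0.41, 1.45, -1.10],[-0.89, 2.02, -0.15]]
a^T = [[0.46,0.41,-0.89],  [0.70,1.45,2.02],  [0.07,-1.10,-0.15]]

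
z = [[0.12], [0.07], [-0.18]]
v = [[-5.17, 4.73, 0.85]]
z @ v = [[-0.62,0.57,0.1], [-0.36,0.33,0.06], [0.93,-0.85,-0.15]]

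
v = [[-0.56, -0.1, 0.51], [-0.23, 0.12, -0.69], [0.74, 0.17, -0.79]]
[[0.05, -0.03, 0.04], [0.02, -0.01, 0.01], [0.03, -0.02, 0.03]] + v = [[-0.51, -0.13, 0.55], [-0.21, 0.11, -0.68], [0.77, 0.15, -0.76]]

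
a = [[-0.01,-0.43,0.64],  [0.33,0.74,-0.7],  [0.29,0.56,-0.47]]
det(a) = 0.00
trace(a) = 0.26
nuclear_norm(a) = 1.78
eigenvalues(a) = [(0.28+0j), (-0.01+0.06j), (-0.01-0.06j)]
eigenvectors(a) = [[0.57+0.00j,0.58-0.01j,(0.58+0.01j)], [(0.54+0j),(-0.68+0j),-0.68-0.00j], [0.62+0.00j,-0.45+0.05j,-0.45-0.05j]]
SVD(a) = [[-0.49,-0.86,-0.18], [0.71,-0.27,-0.66], [0.51,-0.44,0.73]] @ diag([1.512314600025603, 0.2694392075102329, 0.00265781971927401]) @ [[0.26, 0.67, -0.69], [-0.77, -0.29, -0.57], [-0.58, 0.68, 0.45]]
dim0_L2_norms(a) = [0.44, 1.02, 1.06]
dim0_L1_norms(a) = [0.63, 1.73, 1.81]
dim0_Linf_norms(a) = [0.33, 0.74, 0.7]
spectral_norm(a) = 1.51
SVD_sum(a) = [[-0.19, -0.50, 0.51], [0.27, 0.72, -0.74], [0.2, 0.52, -0.54]] + [[0.18, 0.07, 0.13],[0.06, 0.02, 0.04],[0.09, 0.03, 0.07]] + [[0.0, -0.0, -0.00],[0.00, -0.0, -0.0],[-0.00, 0.00, 0.0]]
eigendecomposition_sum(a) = [[0.15+0.00j, (0.11+0j), (0.02-0j)], [0.14+0.00j, 0.11+0.00j, (0.02-0j)], [(0.16+0j), 0.12+0.00j, 0.03-0.00j]] + [[(-0.08+0j),-0.27-0.06j,0.31+0.05j], [(0.09+0j),0.32+0.08j,(-0.36-0.07j)], [0.06-0.01j,0.22+0.02j,-0.25-0.02j]] + [[(-0.08-0j), -0.27+0.06j, (0.31-0.05j)], [0.09-0.00j, (0.32-0.08j), (-0.36+0.07j)], [(0.06+0.01j), 0.22-0.02j, (-0.25+0.02j)]]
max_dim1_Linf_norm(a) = 0.74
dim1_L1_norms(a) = [1.08, 1.77, 1.32]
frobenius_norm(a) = 1.54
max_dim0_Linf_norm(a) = 0.74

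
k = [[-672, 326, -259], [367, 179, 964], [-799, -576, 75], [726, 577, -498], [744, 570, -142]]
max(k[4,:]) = 744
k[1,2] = 964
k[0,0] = -672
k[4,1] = 570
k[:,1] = [326, 179, -576, 577, 570]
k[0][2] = -259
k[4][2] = -142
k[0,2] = -259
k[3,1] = 577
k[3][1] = 577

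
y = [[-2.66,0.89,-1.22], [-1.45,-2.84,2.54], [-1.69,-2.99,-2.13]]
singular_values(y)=[4.72, 3.8, 2.36]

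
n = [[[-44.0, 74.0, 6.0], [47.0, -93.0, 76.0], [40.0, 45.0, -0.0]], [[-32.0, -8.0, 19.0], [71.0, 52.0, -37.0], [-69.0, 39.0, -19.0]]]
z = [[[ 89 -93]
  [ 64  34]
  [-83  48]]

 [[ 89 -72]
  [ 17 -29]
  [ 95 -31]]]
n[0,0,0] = -44.0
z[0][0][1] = -93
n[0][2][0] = 40.0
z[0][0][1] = -93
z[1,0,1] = -72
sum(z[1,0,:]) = 17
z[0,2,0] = -83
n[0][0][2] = 6.0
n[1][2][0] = -69.0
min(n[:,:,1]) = -93.0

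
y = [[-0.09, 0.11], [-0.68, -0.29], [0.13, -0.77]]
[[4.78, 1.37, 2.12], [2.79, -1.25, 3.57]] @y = [[-1.09, -1.50], [1.06, -2.08]]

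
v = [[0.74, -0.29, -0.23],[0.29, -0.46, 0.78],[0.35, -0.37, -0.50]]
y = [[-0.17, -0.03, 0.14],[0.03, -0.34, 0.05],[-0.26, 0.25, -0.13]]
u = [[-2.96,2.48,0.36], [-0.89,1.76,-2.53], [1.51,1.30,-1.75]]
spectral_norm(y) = 0.48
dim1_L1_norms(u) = [5.8, 5.18, 4.56]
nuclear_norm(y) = 0.87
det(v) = 0.25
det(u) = -15.33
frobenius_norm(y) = 0.56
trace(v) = -0.22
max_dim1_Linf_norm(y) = 0.34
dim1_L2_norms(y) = [0.22, 0.34, 0.38]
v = y @ u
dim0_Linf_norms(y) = [0.26, 0.34, 0.14]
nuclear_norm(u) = 8.87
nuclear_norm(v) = 2.26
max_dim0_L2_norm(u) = 3.44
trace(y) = -0.64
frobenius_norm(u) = 5.69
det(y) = -0.02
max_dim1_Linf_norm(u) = 2.96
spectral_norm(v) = 1.05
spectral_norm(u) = 4.41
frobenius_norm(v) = 1.45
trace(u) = -2.95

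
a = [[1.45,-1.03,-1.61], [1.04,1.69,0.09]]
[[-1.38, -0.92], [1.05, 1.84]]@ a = [[-2.96, -0.13, 2.14],[3.44, 2.03, -1.52]]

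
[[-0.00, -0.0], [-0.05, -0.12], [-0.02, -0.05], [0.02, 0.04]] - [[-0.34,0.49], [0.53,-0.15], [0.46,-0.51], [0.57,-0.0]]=[[0.34, -0.49], [-0.58, 0.03], [-0.48, 0.46], [-0.55, 0.04]]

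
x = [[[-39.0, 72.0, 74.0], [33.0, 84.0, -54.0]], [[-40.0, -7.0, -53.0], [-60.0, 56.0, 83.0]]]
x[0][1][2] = -54.0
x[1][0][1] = -7.0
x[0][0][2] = 74.0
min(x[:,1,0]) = -60.0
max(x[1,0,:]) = -7.0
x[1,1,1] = 56.0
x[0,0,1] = 72.0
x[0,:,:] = [[-39.0, 72.0, 74.0], [33.0, 84.0, -54.0]]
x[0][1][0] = 33.0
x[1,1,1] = 56.0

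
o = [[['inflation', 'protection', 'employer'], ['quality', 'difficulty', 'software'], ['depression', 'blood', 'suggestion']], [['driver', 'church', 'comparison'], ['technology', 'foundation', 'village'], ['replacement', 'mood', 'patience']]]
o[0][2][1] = 'blood'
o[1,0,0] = 'driver'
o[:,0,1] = ['protection', 'church']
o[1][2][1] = 'mood'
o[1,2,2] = 'patience'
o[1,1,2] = 'village'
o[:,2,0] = ['depression', 'replacement']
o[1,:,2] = ['comparison', 'village', 'patience']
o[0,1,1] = 'difficulty'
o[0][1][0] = 'quality'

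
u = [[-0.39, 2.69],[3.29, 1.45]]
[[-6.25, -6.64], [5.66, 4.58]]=u@ [[2.58, 2.33], [-1.95, -2.13]]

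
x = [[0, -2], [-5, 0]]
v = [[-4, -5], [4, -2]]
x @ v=[[-8, 4], [20, 25]]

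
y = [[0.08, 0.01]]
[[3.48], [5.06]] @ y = [[0.28, 0.03], [0.4, 0.05]]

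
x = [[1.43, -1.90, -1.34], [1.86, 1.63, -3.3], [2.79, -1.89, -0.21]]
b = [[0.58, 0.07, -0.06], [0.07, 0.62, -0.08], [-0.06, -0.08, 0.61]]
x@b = [[0.78,-0.97,-0.75], [1.39,1.40,-2.26], [1.50,-0.96,-0.14]]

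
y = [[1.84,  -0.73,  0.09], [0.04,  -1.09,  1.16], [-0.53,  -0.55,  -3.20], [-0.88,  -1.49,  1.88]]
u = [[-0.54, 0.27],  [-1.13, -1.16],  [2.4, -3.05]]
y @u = [[0.05, 1.07], [3.99, -2.26], [-6.77, 10.25], [6.67, -4.24]]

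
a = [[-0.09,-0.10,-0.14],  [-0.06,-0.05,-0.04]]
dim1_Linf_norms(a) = [0.14, 0.06]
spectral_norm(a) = 0.21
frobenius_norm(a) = 0.21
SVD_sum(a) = [[-0.1,-0.1,-0.13],[-0.04,-0.04,-0.06]] + [[0.01,0.0,-0.01], [-0.02,-0.01,0.02]]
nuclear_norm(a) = 0.24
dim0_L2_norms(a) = [0.11, 0.11, 0.15]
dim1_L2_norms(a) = [0.19, 0.09]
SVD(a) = [[-0.92, -0.40], [-0.40, 0.92]] @ diag([0.2112621882861704, 0.02771800498843109]) @ [[0.5,  0.53,  0.68],[-0.7,  -0.22,  0.68]]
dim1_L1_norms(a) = [0.33, 0.15]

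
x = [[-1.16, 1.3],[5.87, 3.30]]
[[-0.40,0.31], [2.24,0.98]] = x@[[0.37,0.02],  [0.02,0.26]]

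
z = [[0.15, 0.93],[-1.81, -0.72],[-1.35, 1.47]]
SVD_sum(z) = [[-0.13, 0.04],[-1.45, 0.45],[-1.65, 0.51]] + [[0.28, 0.89], [-0.36, -1.17], [0.3, 0.96]]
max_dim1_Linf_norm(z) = 1.81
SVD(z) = [[0.06, 0.51],[0.66, -0.67],[0.75, 0.55]] @ diag([2.2998502549625885, 1.8373864059441922]) @ [[-0.96, 0.30], [0.30, 0.96]]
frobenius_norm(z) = 2.94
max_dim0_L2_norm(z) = 2.26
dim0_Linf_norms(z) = [1.81, 1.47]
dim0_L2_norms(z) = [2.26, 1.88]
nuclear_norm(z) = 4.14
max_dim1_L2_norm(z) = 2.0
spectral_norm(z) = 2.30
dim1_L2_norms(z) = [0.94, 1.95, 2.0]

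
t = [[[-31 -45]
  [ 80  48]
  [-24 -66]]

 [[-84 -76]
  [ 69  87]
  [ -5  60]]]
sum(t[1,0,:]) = -160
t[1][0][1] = -76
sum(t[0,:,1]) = -63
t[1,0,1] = -76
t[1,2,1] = 60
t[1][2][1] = 60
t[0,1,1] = 48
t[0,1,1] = 48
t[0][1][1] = 48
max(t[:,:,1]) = 87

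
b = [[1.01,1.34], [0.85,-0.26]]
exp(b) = [[3.91,  2.49], [1.58,  1.55]]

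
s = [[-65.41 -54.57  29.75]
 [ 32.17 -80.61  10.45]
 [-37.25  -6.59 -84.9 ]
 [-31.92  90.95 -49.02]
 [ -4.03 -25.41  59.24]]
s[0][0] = -65.41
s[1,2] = 10.45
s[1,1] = -80.61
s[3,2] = -49.02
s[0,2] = 29.75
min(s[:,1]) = -80.61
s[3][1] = 90.95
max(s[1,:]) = 32.17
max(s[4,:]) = 59.24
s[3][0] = -31.92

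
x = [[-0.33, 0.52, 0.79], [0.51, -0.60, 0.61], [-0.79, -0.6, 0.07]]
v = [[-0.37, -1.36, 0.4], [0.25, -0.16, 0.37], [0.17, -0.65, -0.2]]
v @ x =[[-0.89, 0.38, -1.09],[-0.46, 0.00, 0.13],[-0.23, 0.60, -0.28]]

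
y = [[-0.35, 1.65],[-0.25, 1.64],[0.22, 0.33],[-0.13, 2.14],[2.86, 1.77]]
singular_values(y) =[3.92, 2.51]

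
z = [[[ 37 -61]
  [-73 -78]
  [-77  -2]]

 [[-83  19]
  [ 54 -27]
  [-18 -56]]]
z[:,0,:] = [[37, -61], [-83, 19]]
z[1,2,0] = -18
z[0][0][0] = 37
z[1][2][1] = -56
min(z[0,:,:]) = -78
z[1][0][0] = -83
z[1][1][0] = 54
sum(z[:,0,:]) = -88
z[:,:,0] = [[37, -73, -77], [-83, 54, -18]]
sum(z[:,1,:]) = -124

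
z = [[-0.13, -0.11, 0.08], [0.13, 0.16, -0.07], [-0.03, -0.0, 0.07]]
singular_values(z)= [0.29, 0.07, 0.02]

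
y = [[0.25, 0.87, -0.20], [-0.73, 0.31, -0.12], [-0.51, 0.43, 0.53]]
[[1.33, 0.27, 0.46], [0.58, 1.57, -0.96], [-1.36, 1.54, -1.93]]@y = [[-0.10, 1.44, -0.05],  [-0.51, 0.58, -0.81],  [-0.48, -1.54, -0.94]]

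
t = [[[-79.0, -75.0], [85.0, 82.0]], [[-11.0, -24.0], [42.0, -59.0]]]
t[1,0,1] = -24.0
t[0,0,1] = -75.0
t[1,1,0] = 42.0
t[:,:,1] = [[-75.0, 82.0], [-24.0, -59.0]]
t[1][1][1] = -59.0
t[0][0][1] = -75.0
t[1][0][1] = -24.0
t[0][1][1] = 82.0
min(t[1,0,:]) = -24.0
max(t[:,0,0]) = -11.0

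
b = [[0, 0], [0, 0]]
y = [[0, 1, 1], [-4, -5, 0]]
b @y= [[0, 0, 0], [0, 0, 0]]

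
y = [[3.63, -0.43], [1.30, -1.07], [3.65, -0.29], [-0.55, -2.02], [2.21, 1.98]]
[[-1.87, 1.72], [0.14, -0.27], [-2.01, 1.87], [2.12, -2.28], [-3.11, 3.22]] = y @ [[-0.62,0.59], [-0.88,0.97]]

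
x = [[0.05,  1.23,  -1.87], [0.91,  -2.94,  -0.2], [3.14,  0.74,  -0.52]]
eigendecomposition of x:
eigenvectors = [[(0.09+0.58j), (0.09-0.58j), (0.3+0j)], [(0.08+0.12j), (0.08-0.12j), -0.95+0.00j], [(0.8+0j), (0.8-0j), (-0.09+0j)]]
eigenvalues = [(-0.08+2.39j), (-0.08-2.39j), (-3.25+0j)]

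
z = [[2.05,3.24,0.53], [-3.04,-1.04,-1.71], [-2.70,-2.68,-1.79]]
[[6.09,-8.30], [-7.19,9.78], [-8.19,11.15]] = z @ [[1.33,  -1.81], [0.82,  -1.12], [1.34,  -1.82]]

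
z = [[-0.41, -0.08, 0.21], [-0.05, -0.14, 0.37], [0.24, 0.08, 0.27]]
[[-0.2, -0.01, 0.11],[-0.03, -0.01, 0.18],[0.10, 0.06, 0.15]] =z @ [[0.47, 0.00, -0.03], [0.00, 0.39, 0.12], [-0.03, 0.12, 0.53]]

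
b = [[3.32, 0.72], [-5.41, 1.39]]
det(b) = 8.51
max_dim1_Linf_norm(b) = 5.41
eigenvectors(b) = [[(-0.17-0.3j), (-0.17+0.3j)],  [0.94+0.00j, (0.94-0j)]]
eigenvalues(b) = [(2.35+1.72j), (2.35-1.72j)]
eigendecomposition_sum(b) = [[(1.66+0.2j),  0.36-0.49j], [-2.70+3.70j,  (0.69+1.52j)]] + [[1.66-0.20j, 0.36+0.49j], [-2.70-3.70j, (0.69-1.52j)]]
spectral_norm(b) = 6.40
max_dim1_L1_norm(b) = 6.8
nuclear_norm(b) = 7.73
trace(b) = 4.71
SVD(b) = [[-0.5,  0.87], [0.87,  0.50]] @ diag([6.401055718817458, 1.329468196157516]) @ [[-0.99,0.13], [0.13,0.99]]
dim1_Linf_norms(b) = [3.32, 5.41]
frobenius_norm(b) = 6.54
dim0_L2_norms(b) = [6.35, 1.57]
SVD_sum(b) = [[3.17, -0.42], [-5.50, 0.73]] + [[0.15, 1.14], [0.09, 0.66]]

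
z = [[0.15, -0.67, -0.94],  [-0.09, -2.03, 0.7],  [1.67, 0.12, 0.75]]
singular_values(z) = [2.18, 1.87, 1.04]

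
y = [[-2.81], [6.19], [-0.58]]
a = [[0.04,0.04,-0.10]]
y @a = [[-0.11, -0.11, 0.28], [0.25, 0.25, -0.62], [-0.02, -0.02, 0.06]]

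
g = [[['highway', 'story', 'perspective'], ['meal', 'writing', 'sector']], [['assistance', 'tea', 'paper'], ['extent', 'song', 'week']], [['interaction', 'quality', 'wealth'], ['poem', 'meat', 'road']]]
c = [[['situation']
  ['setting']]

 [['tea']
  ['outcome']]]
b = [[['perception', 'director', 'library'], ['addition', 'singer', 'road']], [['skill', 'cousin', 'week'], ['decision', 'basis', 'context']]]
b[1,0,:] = ['skill', 'cousin', 'week']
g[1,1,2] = 'week'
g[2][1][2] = 'road'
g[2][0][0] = 'interaction'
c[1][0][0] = 'tea'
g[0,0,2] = 'perspective'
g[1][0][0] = 'assistance'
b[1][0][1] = 'cousin'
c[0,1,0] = 'setting'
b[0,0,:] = ['perception', 'director', 'library']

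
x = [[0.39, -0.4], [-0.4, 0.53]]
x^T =[[0.39,-0.40], [-0.4,0.53]]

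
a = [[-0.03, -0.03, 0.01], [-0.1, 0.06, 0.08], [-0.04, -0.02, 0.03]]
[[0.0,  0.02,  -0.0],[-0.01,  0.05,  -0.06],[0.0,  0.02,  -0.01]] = a@[[-0.07, -0.48, 0.14], [-0.10, -0.08, -0.24], [-0.13, 0.09, -0.43]]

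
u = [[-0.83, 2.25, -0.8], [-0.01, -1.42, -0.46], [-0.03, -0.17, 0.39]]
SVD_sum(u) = [[-0.65, 2.36, -0.48], [0.33, -1.18, 0.24], [0.06, -0.22, 0.04]] + [[-0.13, -0.11, -0.34], [-0.29, -0.23, -0.72], [0.10, 0.08, 0.26]] + [[-0.04, -0.01, 0.02],[-0.05, -0.01, 0.02],[-0.19, -0.04, 0.09]]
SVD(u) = [[-0.89, -0.4, 0.21], [0.45, -0.86, 0.24], [0.08, 0.31, 0.95]] @ diag([2.804431614810523, 0.9409361229553757, 0.22627976128889038]) @ [[0.26, -0.95, 0.19], [0.36, 0.28, 0.89], [-0.90, -0.16, 0.41]]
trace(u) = -1.86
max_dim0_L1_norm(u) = 3.84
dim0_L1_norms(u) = [0.87, 3.84, 1.65]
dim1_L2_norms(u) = [2.53, 1.49, 0.43]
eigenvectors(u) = [[-0.71, 1.0, 0.97],  [-0.16, -0.04, -0.25],  [0.69, 0.02, -0.01]]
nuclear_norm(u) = 3.97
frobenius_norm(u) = 2.97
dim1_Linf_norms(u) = [2.25, 1.42, 0.39]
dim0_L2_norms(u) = [0.83, 2.67, 1.0]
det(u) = 0.60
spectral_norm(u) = 2.80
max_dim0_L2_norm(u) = 2.67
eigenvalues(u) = [0.46, -0.93, -1.39]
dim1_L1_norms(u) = [3.88, 1.89, 0.59]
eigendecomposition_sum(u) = [[0.01,0.05,-0.45],[0.0,0.01,-0.1],[-0.01,-0.05,0.44]] + [[-1.04, -4.06, -2.05], [0.04, 0.15, 0.08], [-0.02, -0.07, -0.04]] + [[0.2, 6.25, 1.7], [-0.05, -1.58, -0.43], [-0.0, -0.05, -0.01]]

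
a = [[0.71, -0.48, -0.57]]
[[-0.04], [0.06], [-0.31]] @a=[[-0.03, 0.02, 0.02], [0.04, -0.03, -0.03], [-0.22, 0.15, 0.18]]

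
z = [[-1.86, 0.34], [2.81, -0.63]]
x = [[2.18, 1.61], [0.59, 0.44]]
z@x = [[-3.85,-2.84], [5.75,4.25]]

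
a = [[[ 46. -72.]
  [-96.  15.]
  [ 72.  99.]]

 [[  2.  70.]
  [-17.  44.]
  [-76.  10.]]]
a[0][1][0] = -96.0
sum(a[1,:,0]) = -91.0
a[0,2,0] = 72.0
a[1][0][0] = 2.0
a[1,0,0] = 2.0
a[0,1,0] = -96.0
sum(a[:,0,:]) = 46.0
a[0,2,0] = 72.0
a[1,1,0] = -17.0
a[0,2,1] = 99.0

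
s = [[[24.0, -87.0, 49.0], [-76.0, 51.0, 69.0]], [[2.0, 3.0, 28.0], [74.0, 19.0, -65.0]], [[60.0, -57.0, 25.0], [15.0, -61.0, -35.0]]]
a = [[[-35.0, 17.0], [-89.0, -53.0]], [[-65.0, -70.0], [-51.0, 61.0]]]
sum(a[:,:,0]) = -240.0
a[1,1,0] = -51.0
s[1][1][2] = -65.0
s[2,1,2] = -35.0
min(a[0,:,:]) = -89.0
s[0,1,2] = 69.0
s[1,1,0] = 74.0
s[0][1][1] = 51.0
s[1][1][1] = 19.0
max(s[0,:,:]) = 69.0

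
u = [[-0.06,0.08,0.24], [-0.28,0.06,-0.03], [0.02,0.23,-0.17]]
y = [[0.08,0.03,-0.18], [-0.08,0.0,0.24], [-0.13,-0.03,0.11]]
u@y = [[-0.04, -0.01, 0.06],[-0.02, -0.01, 0.06],[0.01, 0.01, 0.03]]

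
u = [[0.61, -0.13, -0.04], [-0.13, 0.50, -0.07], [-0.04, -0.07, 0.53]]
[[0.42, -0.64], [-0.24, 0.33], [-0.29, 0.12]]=u@[[0.56, -0.94],[-0.41, 0.44],[-0.55, 0.22]]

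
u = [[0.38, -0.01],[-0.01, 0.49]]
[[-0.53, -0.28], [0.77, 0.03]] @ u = [[-0.20,-0.13], [0.29,0.01]]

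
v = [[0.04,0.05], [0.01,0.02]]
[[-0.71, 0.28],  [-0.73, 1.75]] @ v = [[-0.03, -0.03], [-0.01, -0.00]]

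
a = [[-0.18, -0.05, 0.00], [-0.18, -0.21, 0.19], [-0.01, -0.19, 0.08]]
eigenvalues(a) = [(-0.24+0j), (-0.03+0.13j), (-0.03-0.13j)]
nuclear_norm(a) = 0.63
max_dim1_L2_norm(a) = 0.34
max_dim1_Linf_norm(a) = 0.21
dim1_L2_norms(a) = [0.19, 0.34, 0.21]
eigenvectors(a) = [[-0.57+0.00j, 0.00-0.17j, 0.17j], [(-0.7+0j), -0.44+0.49j, -0.44-0.49j], [(-0.43+0j), (-0.73+0j), (-0.73-0j)]]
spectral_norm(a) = 0.40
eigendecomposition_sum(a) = [[(-0.19+0j),  -0.07+0.00j,  0.04-0.00j],[-0.23+0.00j,  (-0.08+0j),  0.05-0.00j],[-0.14+0.00j,  -0.05+0.00j,  0.03-0.00j]] + [[0.02j,(0.01-0.02j),(-0.02+0.01j)], [(0.03-0.06j),-0.06+0.03j,0.07+0.03j], [0.07-0.02j,(-0.07-0.03j),(0.03+0.08j)]] + [[-0.02j, 0.01+0.02j, (-0.02-0.01j)], [0.03+0.06j, (-0.06-0.03j), (0.07-0.03j)], [0.07+0.02j, -0.07+0.03j, (0.03-0.08j)]]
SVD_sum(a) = [[-0.07, -0.09, 0.06], [-0.18, -0.23, 0.16], [-0.09, -0.12, 0.09]] + [[-0.11, 0.06, -0.04], [-0.0, 0.00, -0.00], [0.09, -0.05, 0.03]] + [[-0.00,-0.02,-0.03], [0.00,0.02,0.03], [-0.00,-0.02,-0.03]]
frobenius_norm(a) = 0.44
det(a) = -0.00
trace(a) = -0.31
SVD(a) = [[-0.33, 0.79, 0.52], [-0.84, 0.01, -0.55], [-0.44, -0.62, 0.65]] @ diag([0.3991665352985455, 0.1638192768551902, 0.062684301291453]) @ [[0.54,0.69,-0.49], [-0.84,0.46,-0.28], [-0.03,-0.56,-0.83]]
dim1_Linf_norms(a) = [0.18, 0.21, 0.19]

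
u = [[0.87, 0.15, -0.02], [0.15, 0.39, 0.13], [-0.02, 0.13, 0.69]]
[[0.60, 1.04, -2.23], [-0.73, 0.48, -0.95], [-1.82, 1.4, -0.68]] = u @ [[0.88, 1.23, -2.36], [-1.42, 0.08, -1.27], [-2.35, 2.05, -0.81]]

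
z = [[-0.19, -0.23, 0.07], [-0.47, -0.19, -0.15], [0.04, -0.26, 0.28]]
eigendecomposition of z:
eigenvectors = [[0.51,0.46,0.26], [0.82,-0.60,-0.42], [0.24,-0.65,0.87]]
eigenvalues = [-0.53, 0.01, 0.42]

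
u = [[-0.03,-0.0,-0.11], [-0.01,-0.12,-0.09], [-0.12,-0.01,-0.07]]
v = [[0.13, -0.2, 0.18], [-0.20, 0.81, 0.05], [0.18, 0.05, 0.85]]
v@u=[[-0.02, 0.02, -0.01], [-0.01, -0.1, -0.05], [-0.11, -0.01, -0.08]]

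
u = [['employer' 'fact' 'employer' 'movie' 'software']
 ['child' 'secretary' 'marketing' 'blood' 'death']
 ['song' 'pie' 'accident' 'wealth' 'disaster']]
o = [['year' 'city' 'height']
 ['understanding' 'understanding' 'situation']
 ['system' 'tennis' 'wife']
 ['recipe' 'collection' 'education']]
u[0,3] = 'movie'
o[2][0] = 'system'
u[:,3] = ['movie', 'blood', 'wealth']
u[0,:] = ['employer', 'fact', 'employer', 'movie', 'software']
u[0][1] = 'fact'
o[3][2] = 'education'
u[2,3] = 'wealth'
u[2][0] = 'song'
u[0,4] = 'software'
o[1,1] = 'understanding'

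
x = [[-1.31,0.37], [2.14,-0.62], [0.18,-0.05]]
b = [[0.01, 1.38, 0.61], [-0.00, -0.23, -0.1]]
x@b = [[-0.01,-1.89,-0.84], [0.02,3.1,1.37], [0.00,0.26,0.11]]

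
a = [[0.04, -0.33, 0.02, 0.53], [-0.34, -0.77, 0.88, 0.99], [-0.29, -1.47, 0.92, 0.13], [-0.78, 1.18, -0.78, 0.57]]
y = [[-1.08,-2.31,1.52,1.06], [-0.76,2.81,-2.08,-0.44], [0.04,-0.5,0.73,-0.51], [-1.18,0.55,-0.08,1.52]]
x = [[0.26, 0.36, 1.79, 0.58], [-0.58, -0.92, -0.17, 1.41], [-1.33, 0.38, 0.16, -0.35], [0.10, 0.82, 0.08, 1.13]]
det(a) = 0.57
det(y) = -3.43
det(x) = -5.95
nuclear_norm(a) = 4.80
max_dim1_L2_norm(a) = 1.76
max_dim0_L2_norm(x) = 1.93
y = x @ a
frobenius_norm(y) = 5.29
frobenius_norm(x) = 3.31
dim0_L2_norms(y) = [1.77, 3.71, 2.68, 1.97]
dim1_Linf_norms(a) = [0.53, 0.99, 1.47, 1.18]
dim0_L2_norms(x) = [1.48, 1.34, 1.81, 1.93]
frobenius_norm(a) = 2.98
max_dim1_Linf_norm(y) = 2.81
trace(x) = 0.63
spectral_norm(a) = 2.54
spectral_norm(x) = 2.10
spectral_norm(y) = 4.63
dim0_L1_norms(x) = [2.27, 2.48, 2.2, 3.47]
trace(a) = 0.76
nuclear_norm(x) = 6.44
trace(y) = 3.98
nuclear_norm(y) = 8.20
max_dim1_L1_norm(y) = 6.09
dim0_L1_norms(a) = [1.45, 3.75, 2.6, 2.22]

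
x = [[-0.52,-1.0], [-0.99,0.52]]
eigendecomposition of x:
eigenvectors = [[-0.86, 0.52], [-0.52, -0.85]]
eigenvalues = [-1.12, 1.12]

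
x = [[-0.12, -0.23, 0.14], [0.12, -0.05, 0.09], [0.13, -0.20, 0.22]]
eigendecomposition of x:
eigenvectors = [[(0.4-0.09j), (0.4+0.09j), 0.00+0.00j], [(-0.59+0.01j), (-0.59-0.01j), 0.52+0.00j], [-0.70+0.00j, -0.70-0.00j, 0.86+0.00j]]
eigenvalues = [(-0.02+0.02j), (-0.02-0.02j), (0.1+0j)]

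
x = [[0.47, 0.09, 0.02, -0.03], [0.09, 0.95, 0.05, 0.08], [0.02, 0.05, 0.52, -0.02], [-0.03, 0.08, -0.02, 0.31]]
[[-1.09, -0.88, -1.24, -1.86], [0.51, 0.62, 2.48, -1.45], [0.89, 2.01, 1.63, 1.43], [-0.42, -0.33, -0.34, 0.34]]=x @ [[-2.67, -2.26, -3.45, -3.74], [0.85, 0.77, 2.96, -1.44], [1.66, 3.83, 2.9, 3.08], [-1.74, -1.22, -2.02, 1.30]]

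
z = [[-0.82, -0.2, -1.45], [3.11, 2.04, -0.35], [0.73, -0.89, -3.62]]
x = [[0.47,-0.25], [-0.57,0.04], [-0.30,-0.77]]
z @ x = [[0.16, 1.31], [0.4, -0.43], [1.94, 2.57]]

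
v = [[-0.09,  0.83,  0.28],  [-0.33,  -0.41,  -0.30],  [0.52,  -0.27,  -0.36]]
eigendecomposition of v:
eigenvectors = [[0.11+0.57j, (0.11-0.57j), (-0.55+0j)],[-0.51+0.09j, (-0.51-0.09j), 0.18+0.00j],[0.63+0.00j, (0.63-0j), (0.82+0j)]]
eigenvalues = [(-0.05+0.44j), (-0.05-0.44j), (-0.77+0j)]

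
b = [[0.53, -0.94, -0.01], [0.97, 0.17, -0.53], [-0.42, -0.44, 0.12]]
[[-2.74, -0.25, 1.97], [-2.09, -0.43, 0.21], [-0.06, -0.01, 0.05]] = b @[[-1.47, 0.00, 1.78], [2.07, 0.26, -1.12], [1.91, 0.90, 2.5]]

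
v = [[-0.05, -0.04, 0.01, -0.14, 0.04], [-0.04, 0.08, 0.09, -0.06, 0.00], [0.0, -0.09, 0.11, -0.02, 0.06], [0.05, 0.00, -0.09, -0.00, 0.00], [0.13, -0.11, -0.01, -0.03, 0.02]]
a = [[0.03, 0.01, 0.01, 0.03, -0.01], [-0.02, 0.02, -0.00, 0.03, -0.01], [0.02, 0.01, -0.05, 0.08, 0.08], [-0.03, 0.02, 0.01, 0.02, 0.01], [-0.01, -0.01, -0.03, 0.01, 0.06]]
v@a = [[0.00, -0.00, -0.0, -0.00, 0.00], [0.00, 0.0, -0.01, 0.01, 0.01], [0.00, -0.00, -0.01, 0.01, 0.01], [-0.00, -0.00, 0.00, -0.01, -0.01], [0.01, -0.00, 0.00, -0.00, -0.00]]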